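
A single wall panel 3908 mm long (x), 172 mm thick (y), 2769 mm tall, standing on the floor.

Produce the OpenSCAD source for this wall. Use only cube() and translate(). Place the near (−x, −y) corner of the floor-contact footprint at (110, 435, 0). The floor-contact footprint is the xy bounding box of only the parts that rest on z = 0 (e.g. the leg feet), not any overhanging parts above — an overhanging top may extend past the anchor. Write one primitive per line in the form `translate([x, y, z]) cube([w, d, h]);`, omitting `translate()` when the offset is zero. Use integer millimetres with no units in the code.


translate([110, 435, 0]) cube([3908, 172, 2769]);


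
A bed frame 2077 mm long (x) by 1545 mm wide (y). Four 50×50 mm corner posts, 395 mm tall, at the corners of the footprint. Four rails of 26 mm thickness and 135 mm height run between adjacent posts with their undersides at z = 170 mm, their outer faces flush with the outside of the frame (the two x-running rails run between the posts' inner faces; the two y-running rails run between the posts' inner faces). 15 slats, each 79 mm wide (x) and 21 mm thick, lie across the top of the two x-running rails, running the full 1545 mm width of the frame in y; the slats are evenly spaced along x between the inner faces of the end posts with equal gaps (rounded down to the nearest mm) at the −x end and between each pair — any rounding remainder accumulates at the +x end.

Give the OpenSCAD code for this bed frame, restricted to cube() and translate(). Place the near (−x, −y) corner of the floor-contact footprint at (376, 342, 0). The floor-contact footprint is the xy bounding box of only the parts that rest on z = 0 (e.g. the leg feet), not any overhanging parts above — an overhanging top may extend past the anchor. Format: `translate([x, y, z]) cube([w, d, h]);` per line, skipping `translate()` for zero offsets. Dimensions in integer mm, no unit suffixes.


// slat z = rail_z + rail_h = 170 + 135 = 305
// slat gap = ⌊(1977 − 15·79) / 16⌋ = 49
translate([376, 342, 0]) cube([50, 50, 395]);
translate([376, 1837, 0]) cube([50, 50, 395]);
translate([2403, 342, 0]) cube([50, 50, 395]);
translate([2403, 1837, 0]) cube([50, 50, 395]);
translate([426, 342, 170]) cube([1977, 26, 135]);
translate([426, 1861, 170]) cube([1977, 26, 135]);
translate([376, 392, 170]) cube([26, 1445, 135]);
translate([2427, 392, 170]) cube([26, 1445, 135]);
translate([475, 342, 305]) cube([79, 1545, 21]);
translate([603, 342, 305]) cube([79, 1545, 21]);
translate([731, 342, 305]) cube([79, 1545, 21]);
translate([859, 342, 305]) cube([79, 1545, 21]);
translate([987, 342, 305]) cube([79, 1545, 21]);
translate([1115, 342, 305]) cube([79, 1545, 21]);
translate([1243, 342, 305]) cube([79, 1545, 21]);
translate([1371, 342, 305]) cube([79, 1545, 21]);
translate([1499, 342, 305]) cube([79, 1545, 21]);
translate([1627, 342, 305]) cube([79, 1545, 21]);
translate([1755, 342, 305]) cube([79, 1545, 21]);
translate([1883, 342, 305]) cube([79, 1545, 21]);
translate([2011, 342, 305]) cube([79, 1545, 21]);
translate([2139, 342, 305]) cube([79, 1545, 21]);
translate([2267, 342, 305]) cube([79, 1545, 21]);


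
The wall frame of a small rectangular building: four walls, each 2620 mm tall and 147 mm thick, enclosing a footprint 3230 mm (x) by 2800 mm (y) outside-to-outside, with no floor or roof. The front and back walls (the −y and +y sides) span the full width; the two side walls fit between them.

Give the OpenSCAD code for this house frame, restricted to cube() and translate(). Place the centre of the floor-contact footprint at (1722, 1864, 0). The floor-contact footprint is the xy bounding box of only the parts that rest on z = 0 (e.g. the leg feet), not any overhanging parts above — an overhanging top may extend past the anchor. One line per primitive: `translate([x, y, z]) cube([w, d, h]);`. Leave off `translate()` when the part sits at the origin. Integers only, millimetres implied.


translate([107, 464, 0]) cube([3230, 147, 2620]);
translate([107, 3117, 0]) cube([3230, 147, 2620]);
translate([107, 611, 0]) cube([147, 2506, 2620]);
translate([3190, 611, 0]) cube([147, 2506, 2620]);


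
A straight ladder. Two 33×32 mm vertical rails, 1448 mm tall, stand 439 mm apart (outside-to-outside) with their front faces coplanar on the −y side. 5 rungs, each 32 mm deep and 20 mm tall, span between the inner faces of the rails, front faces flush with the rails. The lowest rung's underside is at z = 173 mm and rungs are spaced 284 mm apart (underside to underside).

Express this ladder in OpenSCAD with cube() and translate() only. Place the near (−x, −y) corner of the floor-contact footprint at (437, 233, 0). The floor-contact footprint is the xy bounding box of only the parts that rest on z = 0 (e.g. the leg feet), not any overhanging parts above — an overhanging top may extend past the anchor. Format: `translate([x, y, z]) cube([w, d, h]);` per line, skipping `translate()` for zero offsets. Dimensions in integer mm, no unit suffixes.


translate([437, 233, 0]) cube([33, 32, 1448]);
translate([843, 233, 0]) cube([33, 32, 1448]);
translate([470, 233, 173]) cube([373, 32, 20]);
translate([470, 233, 457]) cube([373, 32, 20]);
translate([470, 233, 741]) cube([373, 32, 20]);
translate([470, 233, 1025]) cube([373, 32, 20]);
translate([470, 233, 1309]) cube([373, 32, 20]);


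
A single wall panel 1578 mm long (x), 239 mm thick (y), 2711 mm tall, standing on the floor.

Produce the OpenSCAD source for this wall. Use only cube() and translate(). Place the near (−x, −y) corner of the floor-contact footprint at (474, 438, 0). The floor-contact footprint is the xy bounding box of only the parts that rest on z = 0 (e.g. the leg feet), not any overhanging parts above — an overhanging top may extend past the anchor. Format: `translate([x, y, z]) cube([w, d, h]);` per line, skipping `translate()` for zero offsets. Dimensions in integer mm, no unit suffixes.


translate([474, 438, 0]) cube([1578, 239, 2711]);


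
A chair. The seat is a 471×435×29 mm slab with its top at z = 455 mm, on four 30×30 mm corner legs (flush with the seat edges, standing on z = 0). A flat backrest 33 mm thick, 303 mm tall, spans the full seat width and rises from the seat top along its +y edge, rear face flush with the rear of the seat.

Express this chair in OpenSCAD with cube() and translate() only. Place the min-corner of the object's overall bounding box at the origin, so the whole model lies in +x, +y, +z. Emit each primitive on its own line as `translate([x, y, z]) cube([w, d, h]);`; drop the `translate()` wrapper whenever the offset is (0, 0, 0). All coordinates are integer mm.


// leg_h = 455 - 29 = 426
translate([0, 0, 426]) cube([471, 435, 29]);
cube([30, 30, 426]);
translate([441, 0, 0]) cube([30, 30, 426]);
translate([0, 405, 0]) cube([30, 30, 426]);
translate([441, 405, 0]) cube([30, 30, 426]);
translate([0, 402, 455]) cube([471, 33, 303]);


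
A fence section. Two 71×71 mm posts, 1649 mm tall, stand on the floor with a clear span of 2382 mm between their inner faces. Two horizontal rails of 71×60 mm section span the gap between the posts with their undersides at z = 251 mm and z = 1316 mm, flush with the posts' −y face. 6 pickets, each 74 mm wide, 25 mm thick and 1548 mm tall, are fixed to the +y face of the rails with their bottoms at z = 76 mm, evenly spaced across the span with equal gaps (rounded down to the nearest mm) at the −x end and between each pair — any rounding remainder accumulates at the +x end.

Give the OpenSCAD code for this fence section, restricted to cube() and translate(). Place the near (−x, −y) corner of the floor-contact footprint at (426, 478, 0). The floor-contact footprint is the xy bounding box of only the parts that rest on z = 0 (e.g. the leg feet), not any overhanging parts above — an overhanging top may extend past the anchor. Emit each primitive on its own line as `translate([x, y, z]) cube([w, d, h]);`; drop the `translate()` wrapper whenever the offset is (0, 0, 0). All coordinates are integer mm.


translate([426, 478, 0]) cube([71, 71, 1649]);
translate([2879, 478, 0]) cube([71, 71, 1649]);
translate([497, 478, 251]) cube([2382, 71, 60]);
translate([497, 478, 1316]) cube([2382, 71, 60]);
translate([773, 549, 76]) cube([74, 25, 1548]);
translate([1123, 549, 76]) cube([74, 25, 1548]);
translate([1473, 549, 76]) cube([74, 25, 1548]);
translate([1823, 549, 76]) cube([74, 25, 1548]);
translate([2173, 549, 76]) cube([74, 25, 1548]);
translate([2523, 549, 76]) cube([74, 25, 1548]);


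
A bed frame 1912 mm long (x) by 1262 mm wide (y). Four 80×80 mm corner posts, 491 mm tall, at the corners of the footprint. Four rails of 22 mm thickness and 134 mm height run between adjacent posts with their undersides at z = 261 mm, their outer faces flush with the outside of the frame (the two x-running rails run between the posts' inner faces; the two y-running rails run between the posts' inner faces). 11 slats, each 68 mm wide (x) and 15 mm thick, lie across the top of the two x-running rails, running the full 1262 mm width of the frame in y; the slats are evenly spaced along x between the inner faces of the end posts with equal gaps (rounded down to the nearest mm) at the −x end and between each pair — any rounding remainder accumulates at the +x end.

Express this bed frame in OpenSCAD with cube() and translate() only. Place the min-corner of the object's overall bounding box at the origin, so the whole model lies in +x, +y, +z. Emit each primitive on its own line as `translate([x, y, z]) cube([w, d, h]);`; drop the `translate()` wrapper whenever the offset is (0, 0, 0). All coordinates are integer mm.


cube([80, 80, 491]);
translate([0, 1182, 0]) cube([80, 80, 491]);
translate([1832, 0, 0]) cube([80, 80, 491]);
translate([1832, 1182, 0]) cube([80, 80, 491]);
translate([80, 0, 261]) cube([1752, 22, 134]);
translate([80, 1240, 261]) cube([1752, 22, 134]);
translate([0, 80, 261]) cube([22, 1102, 134]);
translate([1890, 80, 261]) cube([22, 1102, 134]);
translate([163, 0, 395]) cube([68, 1262, 15]);
translate([314, 0, 395]) cube([68, 1262, 15]);
translate([465, 0, 395]) cube([68, 1262, 15]);
translate([616, 0, 395]) cube([68, 1262, 15]);
translate([767, 0, 395]) cube([68, 1262, 15]);
translate([918, 0, 395]) cube([68, 1262, 15]);
translate([1069, 0, 395]) cube([68, 1262, 15]);
translate([1220, 0, 395]) cube([68, 1262, 15]);
translate([1371, 0, 395]) cube([68, 1262, 15]);
translate([1522, 0, 395]) cube([68, 1262, 15]);
translate([1673, 0, 395]) cube([68, 1262, 15]);


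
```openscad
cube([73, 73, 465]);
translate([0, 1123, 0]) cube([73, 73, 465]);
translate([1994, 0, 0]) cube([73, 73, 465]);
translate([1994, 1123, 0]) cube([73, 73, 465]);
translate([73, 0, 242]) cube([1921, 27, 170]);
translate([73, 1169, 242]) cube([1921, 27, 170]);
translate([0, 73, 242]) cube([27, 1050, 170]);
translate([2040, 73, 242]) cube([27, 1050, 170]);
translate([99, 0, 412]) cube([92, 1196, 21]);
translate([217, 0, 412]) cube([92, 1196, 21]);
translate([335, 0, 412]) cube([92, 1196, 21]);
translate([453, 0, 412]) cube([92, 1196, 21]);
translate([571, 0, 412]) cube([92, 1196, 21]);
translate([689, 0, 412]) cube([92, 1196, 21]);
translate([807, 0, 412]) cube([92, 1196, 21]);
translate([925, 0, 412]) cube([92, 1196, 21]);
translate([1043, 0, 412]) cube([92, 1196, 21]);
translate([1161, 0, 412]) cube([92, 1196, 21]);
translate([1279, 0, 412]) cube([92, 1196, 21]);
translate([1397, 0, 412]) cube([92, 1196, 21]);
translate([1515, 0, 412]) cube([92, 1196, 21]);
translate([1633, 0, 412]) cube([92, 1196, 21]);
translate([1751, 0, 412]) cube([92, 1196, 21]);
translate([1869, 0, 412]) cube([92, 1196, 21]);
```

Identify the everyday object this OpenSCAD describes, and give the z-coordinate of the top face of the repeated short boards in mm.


A bed frame. The slat-top height is 433 mm.

Four posts, four rails, and a row of slats — a bed frame. Slats sit on the rails at z = 242 + 170 = 412; with slat thickness 21, the top is 433 mm.


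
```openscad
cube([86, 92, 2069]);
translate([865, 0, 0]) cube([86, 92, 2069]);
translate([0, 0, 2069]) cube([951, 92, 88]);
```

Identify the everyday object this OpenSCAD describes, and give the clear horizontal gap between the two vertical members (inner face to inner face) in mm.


A door frame. The clear opening width is 779 mm.

Two 2069 mm tall posts with a header on top — a door frame. The left jamb is 86 mm wide at x = 0; the right jamb starts at x = 865. The clear opening is 865 − 86 = 779 mm.


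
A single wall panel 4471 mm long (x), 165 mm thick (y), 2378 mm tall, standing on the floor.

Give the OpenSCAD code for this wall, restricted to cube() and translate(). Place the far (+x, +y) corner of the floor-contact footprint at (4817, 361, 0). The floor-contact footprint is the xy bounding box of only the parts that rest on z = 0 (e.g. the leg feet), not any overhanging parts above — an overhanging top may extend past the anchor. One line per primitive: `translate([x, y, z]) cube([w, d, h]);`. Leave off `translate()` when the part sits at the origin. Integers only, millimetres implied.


translate([346, 196, 0]) cube([4471, 165, 2378]);


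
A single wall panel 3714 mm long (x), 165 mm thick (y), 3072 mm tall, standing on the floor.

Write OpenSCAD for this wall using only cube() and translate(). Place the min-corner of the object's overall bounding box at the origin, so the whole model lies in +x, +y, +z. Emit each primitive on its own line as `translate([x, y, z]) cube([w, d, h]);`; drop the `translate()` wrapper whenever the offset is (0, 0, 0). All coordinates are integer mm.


cube([3714, 165, 3072]);


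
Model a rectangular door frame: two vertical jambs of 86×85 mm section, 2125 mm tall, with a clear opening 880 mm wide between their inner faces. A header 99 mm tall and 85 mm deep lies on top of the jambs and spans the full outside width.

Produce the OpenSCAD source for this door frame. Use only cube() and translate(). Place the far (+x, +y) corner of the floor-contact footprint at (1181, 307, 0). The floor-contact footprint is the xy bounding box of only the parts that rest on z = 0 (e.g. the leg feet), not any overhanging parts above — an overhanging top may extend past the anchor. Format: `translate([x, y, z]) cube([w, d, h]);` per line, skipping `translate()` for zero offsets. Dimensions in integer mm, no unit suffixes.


translate([129, 222, 0]) cube([86, 85, 2125]);
translate([1095, 222, 0]) cube([86, 85, 2125]);
translate([129, 222, 2125]) cube([1052, 85, 99]);


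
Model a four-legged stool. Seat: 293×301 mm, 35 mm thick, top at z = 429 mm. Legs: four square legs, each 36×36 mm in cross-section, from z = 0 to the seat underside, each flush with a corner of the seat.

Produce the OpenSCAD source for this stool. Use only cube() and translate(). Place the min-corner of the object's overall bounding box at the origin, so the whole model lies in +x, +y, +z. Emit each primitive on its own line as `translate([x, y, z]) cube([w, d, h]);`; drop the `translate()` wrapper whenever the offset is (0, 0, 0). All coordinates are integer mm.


translate([0, 0, 394]) cube([293, 301, 35]);
cube([36, 36, 394]);
translate([257, 0, 0]) cube([36, 36, 394]);
translate([0, 265, 0]) cube([36, 36, 394]);
translate([257, 265, 0]) cube([36, 36, 394]);


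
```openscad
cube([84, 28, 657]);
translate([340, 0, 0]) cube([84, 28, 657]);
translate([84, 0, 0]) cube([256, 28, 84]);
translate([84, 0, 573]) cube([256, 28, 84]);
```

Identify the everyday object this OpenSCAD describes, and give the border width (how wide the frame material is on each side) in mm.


A picture frame. The border width is 84 mm.

Four thin pieces enclosing a rectangular opening — a picture frame. The two full-height stiles are 657 mm tall; the top rail sits at z = 573 and is 84 mm tall, so the border above the opening is 657 − 573 = 84 mm, matching the stile x-width.


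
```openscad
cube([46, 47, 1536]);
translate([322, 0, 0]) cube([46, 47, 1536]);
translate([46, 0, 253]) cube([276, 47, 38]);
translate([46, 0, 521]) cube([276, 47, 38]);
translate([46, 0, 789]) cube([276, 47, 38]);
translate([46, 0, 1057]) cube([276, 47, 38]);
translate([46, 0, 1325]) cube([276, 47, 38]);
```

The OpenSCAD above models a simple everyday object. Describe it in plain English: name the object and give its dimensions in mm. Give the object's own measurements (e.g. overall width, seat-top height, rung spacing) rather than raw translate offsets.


A straight ladder. Two 46×47 mm vertical rails, 1536 mm tall, stand 368 mm apart (outside-to-outside) with their front faces coplanar on the −y side. 5 rungs, each 47 mm deep and 38 mm tall, span between the inner faces of the rails, front faces flush with the rails. The lowest rung's underside is at z = 253 mm and rungs are spaced 268 mm apart (underside to underside).


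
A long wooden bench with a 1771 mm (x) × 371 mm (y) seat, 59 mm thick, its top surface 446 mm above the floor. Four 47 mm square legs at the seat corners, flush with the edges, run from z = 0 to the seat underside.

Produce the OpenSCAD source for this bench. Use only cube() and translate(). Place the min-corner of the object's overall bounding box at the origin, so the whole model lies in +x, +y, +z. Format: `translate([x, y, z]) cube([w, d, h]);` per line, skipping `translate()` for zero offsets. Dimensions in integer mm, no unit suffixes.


// leg_h = 446 − 59 = 387
translate([0, 0, 387]) cube([1771, 371, 59]);
cube([47, 47, 387]);
translate([0, 324, 0]) cube([47, 47, 387]);
translate([1724, 0, 0]) cube([47, 47, 387]);
translate([1724, 324, 0]) cube([47, 47, 387]);


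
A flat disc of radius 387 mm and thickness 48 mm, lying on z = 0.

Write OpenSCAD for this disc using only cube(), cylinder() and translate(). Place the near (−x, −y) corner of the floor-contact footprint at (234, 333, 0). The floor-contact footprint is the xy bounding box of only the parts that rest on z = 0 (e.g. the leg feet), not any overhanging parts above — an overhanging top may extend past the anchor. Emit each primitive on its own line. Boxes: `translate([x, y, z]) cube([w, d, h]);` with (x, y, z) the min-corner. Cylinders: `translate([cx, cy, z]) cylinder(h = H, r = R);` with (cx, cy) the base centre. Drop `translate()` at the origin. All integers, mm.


translate([621, 720, 0]) cylinder(h = 48, r = 387);


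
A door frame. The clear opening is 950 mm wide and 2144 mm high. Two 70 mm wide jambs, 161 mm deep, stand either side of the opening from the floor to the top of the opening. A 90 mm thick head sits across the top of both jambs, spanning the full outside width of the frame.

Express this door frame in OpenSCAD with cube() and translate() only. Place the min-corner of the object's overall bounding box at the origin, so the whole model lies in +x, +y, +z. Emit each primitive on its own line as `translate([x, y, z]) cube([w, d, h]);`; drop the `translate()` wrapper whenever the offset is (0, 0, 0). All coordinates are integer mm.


cube([70, 161, 2144]);
translate([1020, 0, 0]) cube([70, 161, 2144]);
translate([0, 0, 2144]) cube([1090, 161, 90]);


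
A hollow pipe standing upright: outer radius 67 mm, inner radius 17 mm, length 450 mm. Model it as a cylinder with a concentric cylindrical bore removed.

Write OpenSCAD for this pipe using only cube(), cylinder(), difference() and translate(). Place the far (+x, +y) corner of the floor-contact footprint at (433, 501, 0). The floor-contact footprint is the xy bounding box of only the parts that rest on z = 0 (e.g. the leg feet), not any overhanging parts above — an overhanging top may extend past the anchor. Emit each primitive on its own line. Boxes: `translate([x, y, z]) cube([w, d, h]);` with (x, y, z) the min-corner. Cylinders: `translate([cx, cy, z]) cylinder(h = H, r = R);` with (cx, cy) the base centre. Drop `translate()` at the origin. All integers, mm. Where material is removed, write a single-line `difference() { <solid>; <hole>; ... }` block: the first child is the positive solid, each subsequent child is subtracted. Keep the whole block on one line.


difference() { translate([366, 434, 0]) cylinder(h = 450, r = 67); translate([366, 434, 0]) cylinder(h = 450, r = 17); }


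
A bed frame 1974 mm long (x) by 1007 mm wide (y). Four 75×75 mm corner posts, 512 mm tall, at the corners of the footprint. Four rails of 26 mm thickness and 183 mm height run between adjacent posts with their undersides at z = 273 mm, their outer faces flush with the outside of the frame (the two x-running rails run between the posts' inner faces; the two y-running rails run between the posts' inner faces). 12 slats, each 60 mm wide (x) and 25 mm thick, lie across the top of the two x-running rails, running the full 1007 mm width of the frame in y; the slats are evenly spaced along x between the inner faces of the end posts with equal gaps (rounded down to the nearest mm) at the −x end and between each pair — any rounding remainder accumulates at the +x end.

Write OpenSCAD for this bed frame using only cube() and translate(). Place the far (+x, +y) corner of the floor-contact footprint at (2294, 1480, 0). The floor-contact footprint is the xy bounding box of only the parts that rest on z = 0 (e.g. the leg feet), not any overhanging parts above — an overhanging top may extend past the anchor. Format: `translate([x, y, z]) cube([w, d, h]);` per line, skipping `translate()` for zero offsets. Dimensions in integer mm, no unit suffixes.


translate([320, 473, 0]) cube([75, 75, 512]);
translate([320, 1405, 0]) cube([75, 75, 512]);
translate([2219, 473, 0]) cube([75, 75, 512]);
translate([2219, 1405, 0]) cube([75, 75, 512]);
translate([395, 473, 273]) cube([1824, 26, 183]);
translate([395, 1454, 273]) cube([1824, 26, 183]);
translate([320, 548, 273]) cube([26, 857, 183]);
translate([2268, 548, 273]) cube([26, 857, 183]);
translate([479, 473, 456]) cube([60, 1007, 25]);
translate([623, 473, 456]) cube([60, 1007, 25]);
translate([767, 473, 456]) cube([60, 1007, 25]);
translate([911, 473, 456]) cube([60, 1007, 25]);
translate([1055, 473, 456]) cube([60, 1007, 25]);
translate([1199, 473, 456]) cube([60, 1007, 25]);
translate([1343, 473, 456]) cube([60, 1007, 25]);
translate([1487, 473, 456]) cube([60, 1007, 25]);
translate([1631, 473, 456]) cube([60, 1007, 25]);
translate([1775, 473, 456]) cube([60, 1007, 25]);
translate([1919, 473, 456]) cube([60, 1007, 25]);
translate([2063, 473, 456]) cube([60, 1007, 25]);


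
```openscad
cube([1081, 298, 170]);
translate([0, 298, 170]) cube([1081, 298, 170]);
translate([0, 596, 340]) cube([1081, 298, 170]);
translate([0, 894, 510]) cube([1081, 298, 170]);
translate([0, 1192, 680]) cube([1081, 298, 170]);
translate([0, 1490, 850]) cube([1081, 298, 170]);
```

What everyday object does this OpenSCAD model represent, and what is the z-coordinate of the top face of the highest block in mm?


A staircase. The total rise is 1020 mm.

6 identical blocks, each offset up and back from the previous — a staircase. Each step is 170 mm tall and there are 6 of them, so the total rise is 6 × 170 = 1020 mm.


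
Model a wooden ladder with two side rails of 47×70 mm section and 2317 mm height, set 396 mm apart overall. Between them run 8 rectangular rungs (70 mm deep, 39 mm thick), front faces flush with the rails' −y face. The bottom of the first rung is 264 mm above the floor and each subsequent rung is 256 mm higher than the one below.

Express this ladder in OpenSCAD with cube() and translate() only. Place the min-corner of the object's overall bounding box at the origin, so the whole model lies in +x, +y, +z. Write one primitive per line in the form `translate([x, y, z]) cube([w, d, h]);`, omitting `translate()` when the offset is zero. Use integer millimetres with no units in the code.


// rung span = 396 - 2*47 = 302
// rung[k] z = 264 + k*256
cube([47, 70, 2317]);
translate([349, 0, 0]) cube([47, 70, 2317]);
translate([47, 0, 264]) cube([302, 70, 39]);
translate([47, 0, 520]) cube([302, 70, 39]);
translate([47, 0, 776]) cube([302, 70, 39]);
translate([47, 0, 1032]) cube([302, 70, 39]);
translate([47, 0, 1288]) cube([302, 70, 39]);
translate([47, 0, 1544]) cube([302, 70, 39]);
translate([47, 0, 1800]) cube([302, 70, 39]);
translate([47, 0, 2056]) cube([302, 70, 39]);


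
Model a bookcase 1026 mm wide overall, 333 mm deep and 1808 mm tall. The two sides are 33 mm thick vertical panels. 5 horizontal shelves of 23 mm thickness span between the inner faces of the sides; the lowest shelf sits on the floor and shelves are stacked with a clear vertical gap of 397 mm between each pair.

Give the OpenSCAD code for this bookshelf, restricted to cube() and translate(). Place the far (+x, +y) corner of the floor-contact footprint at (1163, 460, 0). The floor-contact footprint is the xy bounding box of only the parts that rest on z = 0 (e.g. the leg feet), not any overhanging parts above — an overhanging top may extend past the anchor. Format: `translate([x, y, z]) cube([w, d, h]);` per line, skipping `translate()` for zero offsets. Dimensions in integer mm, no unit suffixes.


translate([137, 127, 0]) cube([33, 333, 1808]);
translate([1130, 127, 0]) cube([33, 333, 1808]);
translate([170, 127, 0]) cube([960, 333, 23]);
translate([170, 127, 420]) cube([960, 333, 23]);
translate([170, 127, 840]) cube([960, 333, 23]);
translate([170, 127, 1260]) cube([960, 333, 23]);
translate([170, 127, 1680]) cube([960, 333, 23]);


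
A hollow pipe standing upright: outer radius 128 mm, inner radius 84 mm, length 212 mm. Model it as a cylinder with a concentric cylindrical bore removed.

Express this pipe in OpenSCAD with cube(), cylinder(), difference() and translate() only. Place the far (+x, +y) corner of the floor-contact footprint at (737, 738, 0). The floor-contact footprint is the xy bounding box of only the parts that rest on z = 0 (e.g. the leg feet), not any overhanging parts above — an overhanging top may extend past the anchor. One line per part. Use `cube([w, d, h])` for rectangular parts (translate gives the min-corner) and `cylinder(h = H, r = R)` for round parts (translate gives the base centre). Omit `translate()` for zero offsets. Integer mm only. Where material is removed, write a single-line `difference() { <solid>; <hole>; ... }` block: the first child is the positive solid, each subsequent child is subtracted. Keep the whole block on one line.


difference() { translate([609, 610, 0]) cylinder(h = 212, r = 128); translate([609, 610, 0]) cylinder(h = 212, r = 84); }


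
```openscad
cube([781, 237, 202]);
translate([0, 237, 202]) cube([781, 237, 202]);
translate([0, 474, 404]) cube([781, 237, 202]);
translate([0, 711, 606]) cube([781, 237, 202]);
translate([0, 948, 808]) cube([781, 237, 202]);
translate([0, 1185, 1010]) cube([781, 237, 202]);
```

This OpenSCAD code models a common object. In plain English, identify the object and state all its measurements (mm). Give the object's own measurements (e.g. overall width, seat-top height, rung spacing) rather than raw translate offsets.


A straight staircase of 6 solid steps. Each step is 781 mm wide (x), 237 mm deep (y, the going) and 202 mm tall (the rise). The first step rests on the floor; each subsequent step sits one going further in +y and one rise higher in +z, directly behind and above the previous step with no overlap.


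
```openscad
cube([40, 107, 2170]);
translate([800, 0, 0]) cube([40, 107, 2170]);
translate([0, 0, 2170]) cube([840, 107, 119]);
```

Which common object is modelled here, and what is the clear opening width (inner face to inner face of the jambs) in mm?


A door frame. The clear opening width is 760 mm.

Two 2170 mm tall posts with a header on top — a door frame. The left jamb is 40 mm wide at x = 0; the right jamb starts at x = 800. The clear opening is 800 − 40 = 760 mm.


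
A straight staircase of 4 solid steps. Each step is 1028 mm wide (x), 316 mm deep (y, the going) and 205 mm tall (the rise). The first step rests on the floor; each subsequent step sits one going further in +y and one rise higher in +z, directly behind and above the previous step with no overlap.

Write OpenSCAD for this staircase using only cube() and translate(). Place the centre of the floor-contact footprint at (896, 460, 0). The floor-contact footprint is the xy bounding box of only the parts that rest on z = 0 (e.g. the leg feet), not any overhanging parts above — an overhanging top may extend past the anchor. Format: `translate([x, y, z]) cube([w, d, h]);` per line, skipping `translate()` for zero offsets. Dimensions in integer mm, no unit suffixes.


translate([382, 302, 0]) cube([1028, 316, 205]);
translate([382, 618, 205]) cube([1028, 316, 205]);
translate([382, 934, 410]) cube([1028, 316, 205]);
translate([382, 1250, 615]) cube([1028, 316, 205]);


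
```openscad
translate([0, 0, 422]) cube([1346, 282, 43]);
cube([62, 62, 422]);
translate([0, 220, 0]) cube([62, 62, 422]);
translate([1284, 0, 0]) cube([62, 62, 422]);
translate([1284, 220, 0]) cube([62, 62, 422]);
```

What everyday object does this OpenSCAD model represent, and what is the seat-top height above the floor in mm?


A bench. The seat-top height is 465 mm.

A long slab on four corner posts — a bench. The slab sits at z = 422 with thickness 43, so the top is 422 + 43 = 465 mm.


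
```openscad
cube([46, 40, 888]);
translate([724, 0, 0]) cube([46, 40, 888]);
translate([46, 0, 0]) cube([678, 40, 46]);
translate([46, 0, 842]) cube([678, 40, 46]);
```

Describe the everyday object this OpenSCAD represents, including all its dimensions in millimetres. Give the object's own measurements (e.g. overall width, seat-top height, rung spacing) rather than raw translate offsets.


A rectangular picture frame lying in the x–z plane (depth along y). The opening is 678 mm wide (x) by 796 mm tall (z), surrounded by a border 46 mm wide on all four sides. The frame is 40 mm deep and is made of two full-height vertical stiles with two horizontal rails fitted between them.


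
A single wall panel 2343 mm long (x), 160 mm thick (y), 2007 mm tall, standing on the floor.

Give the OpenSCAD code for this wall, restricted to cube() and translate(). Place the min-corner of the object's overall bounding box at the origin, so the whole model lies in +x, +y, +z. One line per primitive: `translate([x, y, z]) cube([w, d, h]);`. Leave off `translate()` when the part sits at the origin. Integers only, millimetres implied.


cube([2343, 160, 2007]);


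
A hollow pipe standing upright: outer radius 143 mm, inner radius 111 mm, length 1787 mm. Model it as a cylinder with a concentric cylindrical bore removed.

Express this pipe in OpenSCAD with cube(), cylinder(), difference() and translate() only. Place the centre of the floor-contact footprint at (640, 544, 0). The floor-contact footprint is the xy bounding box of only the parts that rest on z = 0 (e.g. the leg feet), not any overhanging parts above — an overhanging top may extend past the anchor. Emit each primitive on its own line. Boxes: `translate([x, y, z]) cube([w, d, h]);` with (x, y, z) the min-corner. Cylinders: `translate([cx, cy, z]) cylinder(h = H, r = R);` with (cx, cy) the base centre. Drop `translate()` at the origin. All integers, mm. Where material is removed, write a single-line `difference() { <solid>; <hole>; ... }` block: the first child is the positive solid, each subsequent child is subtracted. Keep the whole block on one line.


difference() { translate([640, 544, 0]) cylinder(h = 1787, r = 143); translate([640, 544, 0]) cylinder(h = 1787, r = 111); }


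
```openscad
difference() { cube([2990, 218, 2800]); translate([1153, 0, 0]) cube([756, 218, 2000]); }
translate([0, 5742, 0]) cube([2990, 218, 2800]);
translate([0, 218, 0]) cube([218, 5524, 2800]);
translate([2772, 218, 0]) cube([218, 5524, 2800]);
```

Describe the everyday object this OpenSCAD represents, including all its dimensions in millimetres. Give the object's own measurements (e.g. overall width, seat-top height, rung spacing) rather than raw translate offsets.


A single room: four walls, each 2800 mm tall and 218 mm thick, enclosing an outside footprint 2990×5960 mm (x × y), no floor or roof. The front and back walls (−y and +y sides) run the full x-width; the side walls fit between their inner faces. A door opening 756 mm wide and 2000 mm tall is cut through the front wall from the floor up, its −x edge 1153 mm from the wall's −x end.


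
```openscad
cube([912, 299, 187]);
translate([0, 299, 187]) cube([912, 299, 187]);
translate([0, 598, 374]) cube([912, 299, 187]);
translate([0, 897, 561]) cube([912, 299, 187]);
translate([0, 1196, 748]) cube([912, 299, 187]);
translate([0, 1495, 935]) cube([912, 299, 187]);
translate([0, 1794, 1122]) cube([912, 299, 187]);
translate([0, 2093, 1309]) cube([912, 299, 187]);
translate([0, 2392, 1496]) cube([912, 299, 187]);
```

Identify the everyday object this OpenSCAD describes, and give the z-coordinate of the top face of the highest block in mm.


A staircase. The total rise is 1683 mm.

9 identical blocks, each offset up and back from the previous — a staircase. Each step is 187 mm tall and there are 9 of them, so the total rise is 9 × 187 = 1683 mm.


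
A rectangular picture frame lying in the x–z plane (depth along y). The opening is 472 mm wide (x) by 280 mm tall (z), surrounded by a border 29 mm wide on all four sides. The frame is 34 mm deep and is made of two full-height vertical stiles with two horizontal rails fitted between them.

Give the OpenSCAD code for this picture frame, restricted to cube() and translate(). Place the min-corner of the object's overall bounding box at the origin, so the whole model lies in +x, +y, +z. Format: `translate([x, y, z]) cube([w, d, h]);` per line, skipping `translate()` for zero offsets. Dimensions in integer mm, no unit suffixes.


cube([29, 34, 338]);
translate([501, 0, 0]) cube([29, 34, 338]);
translate([29, 0, 0]) cube([472, 34, 29]);
translate([29, 0, 309]) cube([472, 34, 29]);


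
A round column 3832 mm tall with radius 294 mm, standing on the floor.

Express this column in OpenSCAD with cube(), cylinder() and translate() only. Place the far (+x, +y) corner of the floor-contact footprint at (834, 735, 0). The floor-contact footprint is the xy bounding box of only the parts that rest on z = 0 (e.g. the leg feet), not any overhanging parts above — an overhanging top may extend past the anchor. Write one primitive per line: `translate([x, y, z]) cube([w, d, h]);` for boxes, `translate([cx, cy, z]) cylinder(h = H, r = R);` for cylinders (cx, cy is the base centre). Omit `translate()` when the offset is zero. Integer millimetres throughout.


translate([540, 441, 0]) cylinder(h = 3832, r = 294);


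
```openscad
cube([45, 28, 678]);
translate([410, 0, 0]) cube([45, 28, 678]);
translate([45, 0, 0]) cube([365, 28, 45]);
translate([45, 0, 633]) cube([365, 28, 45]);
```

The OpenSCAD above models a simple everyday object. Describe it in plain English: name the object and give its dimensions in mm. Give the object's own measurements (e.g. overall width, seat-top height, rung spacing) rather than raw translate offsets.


A rectangular picture frame lying in the x–z plane (depth along y). The opening is 365 mm wide (x) by 588 mm tall (z), surrounded by a border 45 mm wide on all four sides. The frame is 28 mm deep and is made of two full-height vertical stiles with two horizontal rails fitted between them.


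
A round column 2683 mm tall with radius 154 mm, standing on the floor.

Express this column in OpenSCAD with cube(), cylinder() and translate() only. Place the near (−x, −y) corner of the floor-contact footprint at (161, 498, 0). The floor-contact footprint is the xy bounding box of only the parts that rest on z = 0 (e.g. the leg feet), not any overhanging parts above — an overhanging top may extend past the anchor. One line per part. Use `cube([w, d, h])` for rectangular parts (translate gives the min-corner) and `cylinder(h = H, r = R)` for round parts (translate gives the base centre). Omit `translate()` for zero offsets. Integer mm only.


translate([315, 652, 0]) cylinder(h = 2683, r = 154);


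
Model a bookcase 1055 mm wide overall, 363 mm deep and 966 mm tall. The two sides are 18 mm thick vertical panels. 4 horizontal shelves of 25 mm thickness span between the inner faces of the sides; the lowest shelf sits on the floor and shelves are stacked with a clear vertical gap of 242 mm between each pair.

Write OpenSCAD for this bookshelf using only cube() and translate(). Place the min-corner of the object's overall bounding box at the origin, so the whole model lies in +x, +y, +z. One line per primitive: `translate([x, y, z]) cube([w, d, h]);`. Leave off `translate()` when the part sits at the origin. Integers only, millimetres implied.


cube([18, 363, 966]);
translate([1037, 0, 0]) cube([18, 363, 966]);
translate([18, 0, 0]) cube([1019, 363, 25]);
translate([18, 0, 267]) cube([1019, 363, 25]);
translate([18, 0, 534]) cube([1019, 363, 25]);
translate([18, 0, 801]) cube([1019, 363, 25]);


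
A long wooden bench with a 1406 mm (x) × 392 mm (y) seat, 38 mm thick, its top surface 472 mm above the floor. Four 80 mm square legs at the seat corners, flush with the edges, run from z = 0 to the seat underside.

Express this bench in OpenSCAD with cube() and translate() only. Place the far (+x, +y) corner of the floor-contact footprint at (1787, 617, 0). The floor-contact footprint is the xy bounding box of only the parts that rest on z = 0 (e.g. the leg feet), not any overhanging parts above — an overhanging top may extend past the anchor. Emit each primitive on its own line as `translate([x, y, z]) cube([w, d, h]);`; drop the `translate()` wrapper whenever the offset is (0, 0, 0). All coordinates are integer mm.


translate([381, 225, 434]) cube([1406, 392, 38]);
translate([381, 225, 0]) cube([80, 80, 434]);
translate([381, 537, 0]) cube([80, 80, 434]);
translate([1707, 225, 0]) cube([80, 80, 434]);
translate([1707, 537, 0]) cube([80, 80, 434]);


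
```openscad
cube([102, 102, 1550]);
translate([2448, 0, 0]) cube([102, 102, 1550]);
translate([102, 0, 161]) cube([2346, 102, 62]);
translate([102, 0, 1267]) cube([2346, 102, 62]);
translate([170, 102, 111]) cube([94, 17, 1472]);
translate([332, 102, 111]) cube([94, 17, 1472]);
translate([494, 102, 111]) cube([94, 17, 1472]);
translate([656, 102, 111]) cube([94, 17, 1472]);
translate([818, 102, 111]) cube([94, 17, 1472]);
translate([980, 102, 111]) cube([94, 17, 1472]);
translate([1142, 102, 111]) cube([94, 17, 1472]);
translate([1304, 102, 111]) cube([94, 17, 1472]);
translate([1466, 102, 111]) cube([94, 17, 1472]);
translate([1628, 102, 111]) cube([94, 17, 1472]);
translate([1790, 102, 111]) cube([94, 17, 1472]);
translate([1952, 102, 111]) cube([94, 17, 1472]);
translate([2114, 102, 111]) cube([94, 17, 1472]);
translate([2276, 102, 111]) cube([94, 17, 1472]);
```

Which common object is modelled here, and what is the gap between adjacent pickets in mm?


A fence section. The picket gap is 68 mm.

Two posts, two rails, 14 pickets — a fence section. Span 2346 mm holds 14 pickets of 94 mm with 15 equal gaps: ⌊(2346 − 14·94) / 15⌋ = 68 mm.


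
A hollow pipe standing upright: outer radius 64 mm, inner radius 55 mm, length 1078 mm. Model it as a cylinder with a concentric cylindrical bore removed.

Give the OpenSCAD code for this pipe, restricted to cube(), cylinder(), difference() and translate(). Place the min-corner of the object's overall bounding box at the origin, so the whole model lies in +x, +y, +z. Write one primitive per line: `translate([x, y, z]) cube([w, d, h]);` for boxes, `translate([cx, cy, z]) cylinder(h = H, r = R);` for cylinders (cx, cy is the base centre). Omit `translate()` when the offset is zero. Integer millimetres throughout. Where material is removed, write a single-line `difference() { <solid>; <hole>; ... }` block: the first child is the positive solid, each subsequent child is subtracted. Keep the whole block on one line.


difference() { translate([64, 64, 0]) cylinder(h = 1078, r = 64); translate([64, 64, 0]) cylinder(h = 1078, r = 55); }


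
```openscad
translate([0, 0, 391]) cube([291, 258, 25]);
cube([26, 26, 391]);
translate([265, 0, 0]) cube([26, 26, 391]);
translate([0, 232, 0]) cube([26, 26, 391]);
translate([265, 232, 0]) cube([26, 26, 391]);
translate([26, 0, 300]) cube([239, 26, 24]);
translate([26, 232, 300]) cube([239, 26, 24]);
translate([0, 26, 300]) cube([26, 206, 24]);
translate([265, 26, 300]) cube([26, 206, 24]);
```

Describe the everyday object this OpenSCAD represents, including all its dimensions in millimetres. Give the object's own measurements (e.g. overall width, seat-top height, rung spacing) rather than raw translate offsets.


A four-legged stool. The seat is a 291×258×25 mm slab whose top surface is at z = 416 mm; four square legs, each 26×26 mm in cross-section, run from the floor (z = 0) to the underside of the seat, each flush with a corner of the seat. Four stretchers, 26 mm wide and 24 mm tall, connect adjacent legs with their undersides at z = 300 mm, each running between the inner faces of the legs it joins and aligned with the legs' outer faces on the other axis.
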